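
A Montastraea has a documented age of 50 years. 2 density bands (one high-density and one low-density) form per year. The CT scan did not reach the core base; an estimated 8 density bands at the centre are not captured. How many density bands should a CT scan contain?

92 density bands

Expected density bands: 50 × 2 = 100.
Less the 8 uncaptured density bands: 100 − 8 = 92.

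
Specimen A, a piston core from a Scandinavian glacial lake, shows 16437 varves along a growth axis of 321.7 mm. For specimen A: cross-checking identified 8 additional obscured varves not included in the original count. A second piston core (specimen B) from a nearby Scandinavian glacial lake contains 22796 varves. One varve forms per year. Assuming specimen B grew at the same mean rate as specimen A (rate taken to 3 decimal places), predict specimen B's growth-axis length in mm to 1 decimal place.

455.9 mm

Specimen A: true varve count = 16437 + 8 = 16445.
A: Extension rate ≈ 321.7 / 16445 = 0.020 mm per year.
For B, 0.020 mm/year × 22796 years = 455.9 mm.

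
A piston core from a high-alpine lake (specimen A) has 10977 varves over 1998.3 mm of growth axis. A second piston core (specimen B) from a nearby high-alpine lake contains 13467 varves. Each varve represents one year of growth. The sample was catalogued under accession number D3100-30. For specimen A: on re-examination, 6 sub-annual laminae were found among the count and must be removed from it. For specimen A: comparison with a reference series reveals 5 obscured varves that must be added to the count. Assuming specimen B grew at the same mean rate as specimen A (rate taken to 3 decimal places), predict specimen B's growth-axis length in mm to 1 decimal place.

Specimen A: correcting the raw count gives 10977 − 6 + 5 = 10976 true varves.
A: Mean rate = 1998.3 mm / 10976 years ≈ 0.182 mm/yr.
Length of B = 0.182 × 13467 = 2451.0 mm.

2451.0 mm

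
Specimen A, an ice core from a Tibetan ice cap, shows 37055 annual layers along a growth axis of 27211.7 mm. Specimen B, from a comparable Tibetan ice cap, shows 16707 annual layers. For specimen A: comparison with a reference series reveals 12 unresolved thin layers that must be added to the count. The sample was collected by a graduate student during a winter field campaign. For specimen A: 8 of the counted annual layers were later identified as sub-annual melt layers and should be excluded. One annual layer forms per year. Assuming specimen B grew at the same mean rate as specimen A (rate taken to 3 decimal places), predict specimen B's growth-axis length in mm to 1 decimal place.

Specimen A: true annual layer count = 37055 − 8 + 12 = 37059.
A: 27211.7 mm over 37059 years gives 27211.7 / 37059 ≈ 0.734 mm/yr.
B's length ≈ 0.734 × 16707 = 12262.9 mm.

12262.9 mm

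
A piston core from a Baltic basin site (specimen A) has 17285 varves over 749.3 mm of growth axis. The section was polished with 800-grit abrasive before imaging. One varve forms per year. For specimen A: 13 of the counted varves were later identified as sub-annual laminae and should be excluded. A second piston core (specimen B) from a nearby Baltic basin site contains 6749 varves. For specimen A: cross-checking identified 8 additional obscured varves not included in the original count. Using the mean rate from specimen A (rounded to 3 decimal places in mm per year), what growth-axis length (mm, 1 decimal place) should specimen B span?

290.2 mm

Specimen A: adjusted count: 17285 − 13 + 8 = 17280 varves.
A: Extension rate ≈ 749.3 / 17280 = 0.043 mm per year.
B's length ≈ 0.043 × 6749 = 290.2 mm.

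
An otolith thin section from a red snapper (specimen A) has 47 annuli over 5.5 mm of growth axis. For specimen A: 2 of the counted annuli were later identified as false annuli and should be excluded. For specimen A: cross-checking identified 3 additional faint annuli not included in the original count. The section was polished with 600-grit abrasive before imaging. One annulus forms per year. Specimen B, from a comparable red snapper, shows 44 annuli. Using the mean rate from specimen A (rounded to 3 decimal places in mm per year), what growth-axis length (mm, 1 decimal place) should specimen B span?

Specimen A: adjusted count: 47 − 2 + 3 = 48 annuli.
A: Mean rate = 5.5 mm / 48 years ≈ 0.115 mm/yr.
Length of B = 0.115 × 44 = 5.1 mm.

5.1 mm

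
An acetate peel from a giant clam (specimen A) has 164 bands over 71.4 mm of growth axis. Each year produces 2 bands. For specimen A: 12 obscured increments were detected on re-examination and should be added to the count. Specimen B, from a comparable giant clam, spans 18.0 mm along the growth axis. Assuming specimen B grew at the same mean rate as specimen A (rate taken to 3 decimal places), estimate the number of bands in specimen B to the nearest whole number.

Specimen A: after corrections the count is 164 + 12 = 176 bands.
Specimen A: with 2 bands per year, 176 / 2 = 88 years.
A: Extension rate ≈ 71.4 / 88 = 0.811 mm per year.
B spans 18.0 / 0.811 = 22.19 years; at 2 bands per year that is 22.19 × 2 ≈ 44 bands.

44 bands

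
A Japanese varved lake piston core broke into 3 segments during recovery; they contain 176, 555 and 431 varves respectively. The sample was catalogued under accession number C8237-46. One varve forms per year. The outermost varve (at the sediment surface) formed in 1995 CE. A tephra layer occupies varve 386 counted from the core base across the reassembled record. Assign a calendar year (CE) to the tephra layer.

1219 CE

Total varves = 176 + 555 + 431 = 1162.
1162 − 386 = 776 varves lie beyond the tephra layer toward the sediment surface.
Counting back 776 years from 1995 CE places the tephra layer in 1995 − 776 = 1219 CE.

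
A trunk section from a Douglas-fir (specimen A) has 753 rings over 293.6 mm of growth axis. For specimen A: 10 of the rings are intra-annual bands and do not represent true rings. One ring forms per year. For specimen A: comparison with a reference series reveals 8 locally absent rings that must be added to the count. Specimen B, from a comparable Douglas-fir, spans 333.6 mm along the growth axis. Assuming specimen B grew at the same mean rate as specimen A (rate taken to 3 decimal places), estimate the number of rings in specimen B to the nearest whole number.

853 rings

Specimen A: adjusted count: 753 − 10 + 8 = 751 rings.
A: Mean rate = 293.6 mm / 751 years ≈ 0.391 mm per year.
For B, 333.6 / 0.391 = 853.20 years ≈ 853 rings.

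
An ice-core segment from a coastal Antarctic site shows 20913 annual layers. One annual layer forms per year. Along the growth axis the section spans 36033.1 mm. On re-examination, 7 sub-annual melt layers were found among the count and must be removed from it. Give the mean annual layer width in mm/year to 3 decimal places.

True annual layer count = 20913 − 7 = 20906.
Mean rate = 36033.1 mm / 20906 years ≈ 1.724 mm/year.

1.724 mm/year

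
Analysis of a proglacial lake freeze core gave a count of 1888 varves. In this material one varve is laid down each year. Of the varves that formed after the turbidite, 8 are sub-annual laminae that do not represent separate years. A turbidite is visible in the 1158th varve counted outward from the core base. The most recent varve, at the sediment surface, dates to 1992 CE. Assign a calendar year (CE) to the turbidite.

1270 CE

Between varve 1158 and the sediment surface there are 1888 − 1158 = 730 varves.
730 − 8 false = 722 true varves after the turbidite.
The varve at the sediment surface is 1992 CE, so the turbidite dates to 1992 − 722 = 1270 CE.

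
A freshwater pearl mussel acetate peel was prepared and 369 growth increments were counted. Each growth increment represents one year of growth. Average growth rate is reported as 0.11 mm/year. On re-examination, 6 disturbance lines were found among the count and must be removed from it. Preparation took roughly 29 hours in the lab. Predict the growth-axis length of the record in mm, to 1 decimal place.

39.9 mm

After corrections the count is 369 − 6 = 363 growth increments.
Predicted length = 0.11 mm/year × 363 years = 39.9 mm.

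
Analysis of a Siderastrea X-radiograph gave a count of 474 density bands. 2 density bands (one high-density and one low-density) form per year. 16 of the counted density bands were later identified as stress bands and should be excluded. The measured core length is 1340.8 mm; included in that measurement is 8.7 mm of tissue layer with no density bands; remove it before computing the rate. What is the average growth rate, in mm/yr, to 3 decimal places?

True density band count = 474 − 16 = 458.
With 2 density bands per year, 458 / 2 = 229 years.
Net length = 1340.8 − 8.7 = 1332.1 mm.
1332.1 mm over 229 years gives 1332.1 / 229 ≈ 5.817 mm/yr.

5.817 mm/yr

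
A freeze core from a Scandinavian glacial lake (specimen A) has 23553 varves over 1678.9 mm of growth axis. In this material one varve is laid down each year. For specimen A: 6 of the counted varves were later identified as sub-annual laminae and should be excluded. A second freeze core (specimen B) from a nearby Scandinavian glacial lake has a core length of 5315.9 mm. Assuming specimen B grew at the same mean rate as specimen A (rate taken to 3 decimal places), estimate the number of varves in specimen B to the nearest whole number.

74872 varves

Specimen A: after corrections the count is 23553 − 6 = 23547 varves.
A: Mean rate = 1678.9 mm / 23547 years ≈ 0.071 mm/yr.
For B, 5315.9 / 0.071 = 74871.83 years ≈ 74872 varves.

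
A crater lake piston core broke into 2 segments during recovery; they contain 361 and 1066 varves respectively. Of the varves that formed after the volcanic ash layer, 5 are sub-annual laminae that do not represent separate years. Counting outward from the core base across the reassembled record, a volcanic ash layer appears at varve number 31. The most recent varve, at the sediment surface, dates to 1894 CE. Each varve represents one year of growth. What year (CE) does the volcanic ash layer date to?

503 CE

Total varves = 361 + 1066 = 1427.
1427 − 31 = 1396 varves lie beyond the volcanic ash layer toward the sediment surface.
Removing the 5 false varves leaves 1396 − 5 = 1391 true varves beyond the volcanic ash layer.
1894 − 1391 = 503 CE.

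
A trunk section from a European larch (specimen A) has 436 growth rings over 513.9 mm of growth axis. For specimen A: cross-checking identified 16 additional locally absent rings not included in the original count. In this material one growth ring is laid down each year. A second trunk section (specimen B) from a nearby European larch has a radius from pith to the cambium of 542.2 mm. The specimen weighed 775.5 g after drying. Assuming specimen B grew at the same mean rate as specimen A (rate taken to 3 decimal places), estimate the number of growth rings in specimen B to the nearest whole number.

477 growth rings

Specimen A: true growth ring count = 436 + 16 = 452.
A: Mean rate = 513.9 mm / 452 years ≈ 1.137 mm/year.
B spans 542.2 / 1.137 = 476.87 years ≈ 477 growth rings.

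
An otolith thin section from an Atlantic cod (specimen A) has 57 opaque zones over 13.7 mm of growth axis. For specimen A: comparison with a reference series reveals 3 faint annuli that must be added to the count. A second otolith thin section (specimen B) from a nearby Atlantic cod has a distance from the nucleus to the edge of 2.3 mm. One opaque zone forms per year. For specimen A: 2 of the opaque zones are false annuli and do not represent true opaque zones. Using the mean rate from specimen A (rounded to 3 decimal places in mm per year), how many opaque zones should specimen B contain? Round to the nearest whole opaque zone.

Specimen A: correcting the raw count gives 57 − 2 + 3 = 58 true opaque zones.
A: 13.7 mm over 58 years gives 13.7 / 58 ≈ 0.236 mm/yr.
For B, 2.3 / 0.236 = 9.75 years ≈ 10 opaque zones.

10 opaque zones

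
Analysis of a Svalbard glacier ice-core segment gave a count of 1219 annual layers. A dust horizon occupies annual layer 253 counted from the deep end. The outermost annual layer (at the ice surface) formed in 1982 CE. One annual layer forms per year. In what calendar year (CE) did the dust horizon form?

1016 CE

The dust horizon sits at annual layer 253 from the deep end, so 1219 − 253 = 966 annual layers formed after it.
1982 − 966 = 1016 CE.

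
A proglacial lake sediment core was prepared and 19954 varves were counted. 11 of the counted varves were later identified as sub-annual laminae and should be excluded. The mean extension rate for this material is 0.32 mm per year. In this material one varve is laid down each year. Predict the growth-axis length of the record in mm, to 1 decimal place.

6381.8 mm

True varve count = 19954 − 11 = 19943.
Length ≈ 0.32 × 19943 = 6381.8 mm.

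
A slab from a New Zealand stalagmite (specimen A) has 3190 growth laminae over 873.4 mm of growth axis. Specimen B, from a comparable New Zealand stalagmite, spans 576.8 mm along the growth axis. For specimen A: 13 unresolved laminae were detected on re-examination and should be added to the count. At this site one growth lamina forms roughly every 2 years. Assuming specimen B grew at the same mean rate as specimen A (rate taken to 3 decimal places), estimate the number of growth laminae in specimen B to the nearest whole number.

Specimen A: true growth lamina count = 3190 + 13 = 3203.
Specimen A: at 2 years per growth lamina, 3203 × 2 = 6406 years.
A: 873.4 mm over 6406 years gives 873.4 / 6406 ≈ 0.136 mm/year.
B spans 576.8 / 0.136 = 4241.18 years; at 2 years per growth lamina that is 4241.18 / 2 ≈ 2121 growth laminae.

2121 growth laminae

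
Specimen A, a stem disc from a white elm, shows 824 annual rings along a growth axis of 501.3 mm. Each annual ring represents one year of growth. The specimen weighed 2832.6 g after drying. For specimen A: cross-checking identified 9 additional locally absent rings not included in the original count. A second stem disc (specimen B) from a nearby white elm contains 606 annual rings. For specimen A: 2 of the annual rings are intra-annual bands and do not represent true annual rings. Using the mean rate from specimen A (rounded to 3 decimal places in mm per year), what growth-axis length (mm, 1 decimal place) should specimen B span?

365.4 mm

Specimen A: true annual ring count = 824 − 2 + 9 = 831.
A: 501.3 mm over 831 years gives 501.3 / 831 ≈ 0.603 mm/year.
B's length ≈ 0.603 × 606 = 365.4 mm.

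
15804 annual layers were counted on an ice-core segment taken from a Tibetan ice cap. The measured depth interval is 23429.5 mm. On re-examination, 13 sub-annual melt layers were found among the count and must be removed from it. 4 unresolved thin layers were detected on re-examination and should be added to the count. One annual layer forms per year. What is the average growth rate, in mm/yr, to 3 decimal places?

1.483 mm/yr

True annual layer count = 15804 − 13 + 4 = 15795.
23429.5 mm over 15795 years gives 23429.5 / 15795 ≈ 1.483 mm/yr.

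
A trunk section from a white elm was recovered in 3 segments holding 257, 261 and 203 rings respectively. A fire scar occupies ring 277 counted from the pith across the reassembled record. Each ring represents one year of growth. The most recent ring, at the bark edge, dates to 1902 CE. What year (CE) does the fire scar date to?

Total rings = 257 + 261 + 203 = 721.
721 − 277 = 444 rings lie beyond the fire scar toward the bark edge.
Counting back 444 years from 1902 CE places the fire scar in 1902 − 444 = 1458 CE.

1458 CE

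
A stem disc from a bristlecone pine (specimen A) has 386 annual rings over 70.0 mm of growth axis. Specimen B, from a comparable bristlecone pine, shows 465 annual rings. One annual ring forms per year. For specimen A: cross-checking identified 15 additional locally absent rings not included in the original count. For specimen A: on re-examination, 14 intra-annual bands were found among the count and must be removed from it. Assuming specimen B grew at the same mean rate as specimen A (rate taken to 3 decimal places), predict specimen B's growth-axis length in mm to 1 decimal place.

84.2 mm

Specimen A: true annual ring count = 386 − 14 + 15 = 387.
A: Extension rate ≈ 70.0 / 387 = 0.181 mm per year.
B's length ≈ 0.181 × 465 = 84.2 mm.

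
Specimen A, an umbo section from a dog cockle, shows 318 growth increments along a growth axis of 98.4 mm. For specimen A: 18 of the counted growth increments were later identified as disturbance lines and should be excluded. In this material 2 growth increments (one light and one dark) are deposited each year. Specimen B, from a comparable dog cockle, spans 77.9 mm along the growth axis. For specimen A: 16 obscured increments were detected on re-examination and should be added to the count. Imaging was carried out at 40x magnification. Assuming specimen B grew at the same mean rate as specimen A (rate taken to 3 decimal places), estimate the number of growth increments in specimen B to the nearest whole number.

Specimen A: correcting the raw count gives 318 − 18 + 16 = 316 true growth increments.
Specimen A: dividing by 2 growth increments per year: 316 / 2 = 158 years.
A: Extension rate ≈ 98.4 / 158 = 0.623 mm/yr.
B spans 77.9 / 0.623 = 125.04 years; at 2 growth increments per year that is 125.04 × 2 ≈ 250 growth increments.

250 growth increments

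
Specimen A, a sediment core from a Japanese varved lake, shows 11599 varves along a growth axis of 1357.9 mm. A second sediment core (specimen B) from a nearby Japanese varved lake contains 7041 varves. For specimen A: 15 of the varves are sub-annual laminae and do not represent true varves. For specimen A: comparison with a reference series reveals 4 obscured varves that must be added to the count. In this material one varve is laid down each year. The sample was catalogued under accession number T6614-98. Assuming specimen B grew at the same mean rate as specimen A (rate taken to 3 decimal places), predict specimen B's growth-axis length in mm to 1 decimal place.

Specimen A: adjusted count: 11599 − 15 + 4 = 11588 varves.
A: 1357.9 mm over 11588 years gives 1357.9 / 11588 ≈ 0.117 mm per year.
Length of B = 0.117 × 7041 = 823.8 mm.

823.8 mm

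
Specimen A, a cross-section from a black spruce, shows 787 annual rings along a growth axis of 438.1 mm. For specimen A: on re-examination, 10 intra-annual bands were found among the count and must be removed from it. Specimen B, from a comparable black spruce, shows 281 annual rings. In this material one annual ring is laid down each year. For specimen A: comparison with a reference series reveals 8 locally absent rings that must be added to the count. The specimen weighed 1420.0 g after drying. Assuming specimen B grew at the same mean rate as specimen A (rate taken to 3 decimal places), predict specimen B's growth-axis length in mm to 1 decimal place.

Specimen A: after corrections the count is 787 − 10 + 8 = 785 annual rings.
A: Mean rate = 438.1 mm / 785 years ≈ 0.558 mm/year.
For B, 0.558 mm/year × 281 years = 156.8 mm.

156.8 mm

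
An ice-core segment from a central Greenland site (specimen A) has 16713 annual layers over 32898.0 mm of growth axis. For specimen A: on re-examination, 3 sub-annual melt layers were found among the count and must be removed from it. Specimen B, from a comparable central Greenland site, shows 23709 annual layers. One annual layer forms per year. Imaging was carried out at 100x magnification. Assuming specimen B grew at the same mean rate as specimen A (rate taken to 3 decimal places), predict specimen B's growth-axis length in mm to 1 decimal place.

Specimen A: true annual layer count = 16713 − 3 = 16710.
A: 32898.0 mm over 16710 years gives 32898.0 / 16710 ≈ 1.969 mm per year.
B's length ≈ 1.969 × 23709 = 46683.0 mm.

46683.0 mm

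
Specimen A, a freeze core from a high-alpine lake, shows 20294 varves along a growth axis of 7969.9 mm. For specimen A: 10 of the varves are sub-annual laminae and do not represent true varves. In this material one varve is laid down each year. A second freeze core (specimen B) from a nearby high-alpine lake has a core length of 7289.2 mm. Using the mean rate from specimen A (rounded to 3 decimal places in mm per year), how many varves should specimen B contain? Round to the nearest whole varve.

Specimen A: correcting the raw count gives 20294 − 10 = 20284 true varves.
A: 7969.9 mm over 20284 years gives 7969.9 / 20284 ≈ 0.393 mm per year.
For B, 7289.2 / 0.393 = 18547.58 years ≈ 18548 varves.

18548 varves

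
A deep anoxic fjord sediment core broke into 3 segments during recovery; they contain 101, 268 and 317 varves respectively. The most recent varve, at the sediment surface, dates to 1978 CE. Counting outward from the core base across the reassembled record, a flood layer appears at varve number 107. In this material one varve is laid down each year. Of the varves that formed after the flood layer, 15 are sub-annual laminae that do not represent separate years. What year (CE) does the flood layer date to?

1414 CE

Total varves = 101 + 268 + 317 = 686.
686 − 107 = 579 varves lie beyond the flood layer toward the sediment surface.
Excluding 15 false varves: 579 − 15 = 564.
1978 − 564 = 1414 CE.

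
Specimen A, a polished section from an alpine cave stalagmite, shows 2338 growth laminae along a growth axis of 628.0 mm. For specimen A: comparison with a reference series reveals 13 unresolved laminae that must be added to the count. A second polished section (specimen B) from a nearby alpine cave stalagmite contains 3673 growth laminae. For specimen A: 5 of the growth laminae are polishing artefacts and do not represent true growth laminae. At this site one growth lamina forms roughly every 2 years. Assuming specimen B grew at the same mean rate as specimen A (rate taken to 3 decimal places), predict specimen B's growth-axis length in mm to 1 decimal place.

Specimen A: correcting the raw count gives 2338 − 5 + 13 = 2346 true growth laminae.
Specimen A: 2346 growth laminae at 2 years each span 2346 × 2 = 4692 years.
A: 628.0 mm over 4692 years gives 628.0 / 4692 ≈ 0.134 mm/year.
Specimen B: 3673 growth laminae at 2 years each span 3673 × 2 = 7346 years. B's length ≈ 0.134 × 7346 = 984.4 mm.

984.4 mm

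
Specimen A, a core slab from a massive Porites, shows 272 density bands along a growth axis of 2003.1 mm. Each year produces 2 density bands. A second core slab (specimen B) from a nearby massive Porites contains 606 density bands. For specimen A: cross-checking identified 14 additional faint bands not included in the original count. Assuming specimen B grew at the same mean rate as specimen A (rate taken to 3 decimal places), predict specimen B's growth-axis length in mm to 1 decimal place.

Specimen A: after corrections the count is 272 + 14 = 286 density bands.
Specimen A: with 2 density bands per year, 286 / 2 = 143 years.
A: Extension rate ≈ 2003.1 / 143 = 14.008 mm per year.
Specimen B: 606 density bands at 2 per year is 606 / 2 = 303 years. Length of B = 14.008 × 303 = 4244.4 mm.

4244.4 mm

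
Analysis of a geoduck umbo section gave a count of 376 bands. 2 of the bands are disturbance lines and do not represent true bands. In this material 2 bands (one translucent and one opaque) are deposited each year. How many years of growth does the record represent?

187 yr

Correcting the raw count gives 376 − 2 = 374 true bands.
With 2 bands per year, 374 / 2 = 187 years.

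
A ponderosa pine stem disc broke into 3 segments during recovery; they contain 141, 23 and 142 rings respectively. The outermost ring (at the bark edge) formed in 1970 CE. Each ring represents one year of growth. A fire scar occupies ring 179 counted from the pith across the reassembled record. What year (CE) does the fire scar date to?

1843 CE

Total rings = 141 + 23 + 142 = 306.
306 − 179 = 127 rings lie beyond the fire scar toward the bark edge.
The ring at the bark edge is 1970 CE, so the fire scar dates to 1970 − 127 = 1843 CE.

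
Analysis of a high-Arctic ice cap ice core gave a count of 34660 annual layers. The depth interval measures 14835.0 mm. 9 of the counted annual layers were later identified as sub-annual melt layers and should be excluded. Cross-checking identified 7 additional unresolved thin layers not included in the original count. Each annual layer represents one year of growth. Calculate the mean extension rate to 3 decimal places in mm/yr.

After corrections the count is 34660 − 9 + 7 = 34658 annual layers.
Mean rate = 14835.0 mm / 34658 years ≈ 0.428 mm/yr.

0.428 mm/yr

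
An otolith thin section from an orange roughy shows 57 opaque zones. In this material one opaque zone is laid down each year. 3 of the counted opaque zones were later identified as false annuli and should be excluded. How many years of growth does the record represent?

54 years

Adjusted count: 57 − 3 = 54 opaque zones.
At one opaque zone per year, that is 54 years.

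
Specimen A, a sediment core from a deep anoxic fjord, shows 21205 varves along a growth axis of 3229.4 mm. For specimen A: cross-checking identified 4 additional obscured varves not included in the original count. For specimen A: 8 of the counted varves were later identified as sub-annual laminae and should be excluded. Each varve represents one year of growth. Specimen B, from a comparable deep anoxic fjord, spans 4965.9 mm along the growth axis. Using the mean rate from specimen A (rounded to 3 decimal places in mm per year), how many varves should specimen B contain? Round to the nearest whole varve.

Specimen A: correcting the raw count gives 21205 − 8 + 4 = 21201 true varves.
A: Extension rate ≈ 3229.4 / 21201 = 0.152 mm/year.
Specimen B: 4965.9 mm / 0.152 mm per year = 32670.39 years ≈ 32670 varves.

32670 varves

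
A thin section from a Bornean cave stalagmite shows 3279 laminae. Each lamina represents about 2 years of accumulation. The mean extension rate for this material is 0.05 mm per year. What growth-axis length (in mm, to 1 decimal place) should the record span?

327.9 mm

Multiplying by 2 years per lamina: 3279 × 2 = 6558 years.
6558 years at 0.05 mm/year gives 0.05 × 6558 = 327.9 mm.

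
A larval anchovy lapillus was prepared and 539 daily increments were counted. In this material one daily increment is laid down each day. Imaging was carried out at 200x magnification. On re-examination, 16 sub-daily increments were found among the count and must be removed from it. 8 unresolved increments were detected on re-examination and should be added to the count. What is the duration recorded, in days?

531 days

Adjusted count: 539 − 16 + 8 = 531 daily increments.
With a one-to-one daily increment periodicity this is 531 days.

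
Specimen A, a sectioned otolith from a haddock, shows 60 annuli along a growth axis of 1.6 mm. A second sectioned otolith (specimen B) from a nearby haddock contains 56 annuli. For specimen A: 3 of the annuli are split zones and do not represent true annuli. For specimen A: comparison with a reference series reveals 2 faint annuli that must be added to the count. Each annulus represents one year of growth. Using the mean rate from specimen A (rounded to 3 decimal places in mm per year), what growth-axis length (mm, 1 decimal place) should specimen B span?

1.5 mm

Specimen A: adjusted count: 60 − 3 + 2 = 59 annuli.
A: Mean rate = 1.6 mm / 59 years ≈ 0.027 mm/yr.
For B, 0.027 mm/year × 56 years = 1.5 mm.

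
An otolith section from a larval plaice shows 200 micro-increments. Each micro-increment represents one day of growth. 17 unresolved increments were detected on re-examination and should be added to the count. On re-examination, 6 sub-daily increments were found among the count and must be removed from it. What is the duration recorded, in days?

Correcting the raw count gives 200 − 6 + 17 = 211 true micro-increments.
With a one-to-one micro-increment periodicity this is 211 days.

211 days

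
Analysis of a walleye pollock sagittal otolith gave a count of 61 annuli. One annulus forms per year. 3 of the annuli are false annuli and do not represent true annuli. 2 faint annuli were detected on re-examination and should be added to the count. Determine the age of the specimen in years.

Adjusted count: 61 − 3 + 2 = 60 annuli.
One annulus per year makes the duration 60 years.

60 years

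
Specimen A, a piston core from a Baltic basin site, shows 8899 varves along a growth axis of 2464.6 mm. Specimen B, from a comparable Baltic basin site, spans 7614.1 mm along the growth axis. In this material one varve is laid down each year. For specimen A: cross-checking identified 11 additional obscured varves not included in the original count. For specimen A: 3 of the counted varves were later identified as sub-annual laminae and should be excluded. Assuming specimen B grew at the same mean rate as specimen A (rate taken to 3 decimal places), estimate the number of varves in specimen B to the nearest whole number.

Specimen A: after corrections the count is 8899 − 3 + 11 = 8907 varves.
A: Extension rate ≈ 2464.6 / 8907 = 0.277 mm/yr.
B spans 7614.1 / 0.277 = 27487.73 years ≈ 27488 varves.

27488 varves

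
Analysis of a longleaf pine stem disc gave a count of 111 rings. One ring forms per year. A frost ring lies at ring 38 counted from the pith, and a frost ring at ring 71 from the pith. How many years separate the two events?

The two markers are separated by 71 − 38 = 33 rings.
One ring per year makes the interval 33 years.

33 years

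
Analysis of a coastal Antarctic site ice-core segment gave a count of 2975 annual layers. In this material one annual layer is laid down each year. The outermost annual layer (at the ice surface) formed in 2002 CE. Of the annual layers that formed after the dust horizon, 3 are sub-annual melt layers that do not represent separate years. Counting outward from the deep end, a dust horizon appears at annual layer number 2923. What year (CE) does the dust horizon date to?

2975 − 2923 = 52 annual layers lie beyond the dust horizon toward the ice surface.
Excluding 3 false annual layers: 52 − 3 = 49.
Counting back 49 years from 2002 CE places the dust horizon in 2002 − 49 = 1953 CE.

1953 CE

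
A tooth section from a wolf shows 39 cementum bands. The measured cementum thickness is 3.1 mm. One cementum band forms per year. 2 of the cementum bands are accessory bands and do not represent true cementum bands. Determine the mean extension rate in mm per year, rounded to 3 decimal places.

Correcting the raw count gives 39 − 2 = 37 true cementum bands.
Mean rate = 3.1 mm / 37 years ≈ 0.084 mm per year.

0.084 mm per year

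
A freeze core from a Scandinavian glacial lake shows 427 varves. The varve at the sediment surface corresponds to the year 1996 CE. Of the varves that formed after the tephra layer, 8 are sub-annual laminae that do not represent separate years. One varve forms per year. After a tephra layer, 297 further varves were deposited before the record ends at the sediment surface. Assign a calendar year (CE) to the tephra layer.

1707 CE

297 varves formed after the tephra layer.
Removing the 8 false varves leaves 297 − 8 = 289 true varves beyond the tephra layer.
1996 − 289 = 1707 CE.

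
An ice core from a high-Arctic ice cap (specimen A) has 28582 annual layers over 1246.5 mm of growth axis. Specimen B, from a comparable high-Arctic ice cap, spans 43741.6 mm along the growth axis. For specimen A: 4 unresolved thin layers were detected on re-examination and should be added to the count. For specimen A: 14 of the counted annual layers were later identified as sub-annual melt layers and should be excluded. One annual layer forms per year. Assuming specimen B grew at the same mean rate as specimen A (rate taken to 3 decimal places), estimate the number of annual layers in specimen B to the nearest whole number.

994127 annual layers

Specimen A: adjusted count: 28582 − 14 + 4 = 28572 annual layers.
A: 1246.5 mm over 28572 years gives 1246.5 / 28572 ≈ 0.044 mm per year.
B spans 43741.6 / 0.044 = 994127.27 years ≈ 994127 annual layers.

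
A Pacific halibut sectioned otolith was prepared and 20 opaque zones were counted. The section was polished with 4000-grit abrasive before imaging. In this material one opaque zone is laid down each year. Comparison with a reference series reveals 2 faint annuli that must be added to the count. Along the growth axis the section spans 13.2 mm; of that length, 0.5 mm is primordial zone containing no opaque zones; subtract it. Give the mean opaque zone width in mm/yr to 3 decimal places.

True opaque zone count = 20 + 2 = 22.
Removing the 0.5 mm offcut leaves 13.2 − 0.5 = 12.7 mm.
Mean rate = 12.7 mm / 22 years ≈ 0.577 mm/yr.

0.577 mm/yr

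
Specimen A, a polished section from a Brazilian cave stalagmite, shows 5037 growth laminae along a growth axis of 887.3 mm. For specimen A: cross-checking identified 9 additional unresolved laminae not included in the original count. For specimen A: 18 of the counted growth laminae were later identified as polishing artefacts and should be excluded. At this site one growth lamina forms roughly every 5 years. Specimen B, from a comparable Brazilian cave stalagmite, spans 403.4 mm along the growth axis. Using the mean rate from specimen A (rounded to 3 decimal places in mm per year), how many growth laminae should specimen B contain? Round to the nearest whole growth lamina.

2305 growth laminae

Specimen A: true growth lamina count = 5037 − 18 + 9 = 5028.
Specimen A: multiplying by 5 years per growth lamina: 5028 × 5 = 25140 years.
A: Extension rate ≈ 887.3 / 25140 = 0.035 mm/year.
B spans 403.4 / 0.035 = 11525.71 years; at 5 years per growth lamina that is 11525.71 / 5 ≈ 2305 growth laminae.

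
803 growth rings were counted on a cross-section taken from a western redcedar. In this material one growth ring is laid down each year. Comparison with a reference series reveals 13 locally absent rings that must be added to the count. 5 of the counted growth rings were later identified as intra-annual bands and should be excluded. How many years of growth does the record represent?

811 yr

Adjusted count: 803 − 5 + 13 = 811 growth rings.
At one growth ring per year, that is 811 years.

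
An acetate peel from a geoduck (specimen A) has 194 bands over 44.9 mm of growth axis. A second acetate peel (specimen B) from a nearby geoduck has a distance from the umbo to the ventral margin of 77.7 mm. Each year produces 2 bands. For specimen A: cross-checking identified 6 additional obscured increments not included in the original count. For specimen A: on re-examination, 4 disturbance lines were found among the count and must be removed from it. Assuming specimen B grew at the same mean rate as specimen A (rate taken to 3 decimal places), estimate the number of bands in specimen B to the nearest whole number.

Specimen A: correcting the raw count gives 194 − 4 + 6 = 196 true bands.
Specimen A: 196 bands at 2 per year is 196 / 2 = 98 years.
A: 44.9 mm over 98 years gives 44.9 / 98 ≈ 0.458 mm/yr.
For B, 77.7 / 0.458 = 169.65 years; at 2 bands per year that is 169.65 × 2 ≈ 339 bands.

339 bands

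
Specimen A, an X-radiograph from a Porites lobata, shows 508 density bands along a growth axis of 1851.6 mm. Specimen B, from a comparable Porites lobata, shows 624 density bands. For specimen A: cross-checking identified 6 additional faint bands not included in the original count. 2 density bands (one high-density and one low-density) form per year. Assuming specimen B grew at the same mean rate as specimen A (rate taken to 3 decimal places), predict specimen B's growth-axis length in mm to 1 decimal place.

Specimen A: after corrections the count is 508 + 6 = 514 density bands.
Specimen A: with 2 density bands per year, 514 / 2 = 257 years.
A: Mean rate = 1851.6 mm / 257 years ≈ 7.205 mm/yr.
Specimen B: 624 density bands at 2 per year is 624 / 2 = 312 years. B's length ≈ 7.205 × 312 = 2248.0 mm.

2248.0 mm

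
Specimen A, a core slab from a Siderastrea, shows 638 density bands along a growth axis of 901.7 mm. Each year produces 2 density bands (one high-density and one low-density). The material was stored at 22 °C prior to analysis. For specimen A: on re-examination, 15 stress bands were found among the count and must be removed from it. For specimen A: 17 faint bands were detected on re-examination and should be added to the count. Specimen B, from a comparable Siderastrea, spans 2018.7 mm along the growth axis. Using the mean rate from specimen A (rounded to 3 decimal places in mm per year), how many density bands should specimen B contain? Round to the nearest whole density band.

Specimen A: after corrections the count is 638 − 15 + 17 = 640 density bands.
Specimen A: dividing by 2 density bands per year: 640 / 2 = 320 years.
A: Mean rate = 901.7 mm / 320 years ≈ 2.818 mm/year.
For B, 2018.7 / 2.818 = 716.36 years; at 2 density bands per year that is 716.36 × 2 ≈ 1433 density bands.

1433 density bands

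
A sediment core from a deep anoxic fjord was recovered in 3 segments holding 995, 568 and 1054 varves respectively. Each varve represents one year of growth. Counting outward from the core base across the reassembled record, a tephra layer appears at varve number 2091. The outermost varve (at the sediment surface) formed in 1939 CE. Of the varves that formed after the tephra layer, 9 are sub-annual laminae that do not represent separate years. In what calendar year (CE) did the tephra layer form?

1422 CE

Total varves = 995 + 568 + 1054 = 2617.
2617 − 2091 = 526 varves lie beyond the tephra layer toward the sediment surface.
Removing the 9 false varves leaves 526 − 9 = 517 true varves beyond the tephra layer.
1939 − 517 = 1422 CE.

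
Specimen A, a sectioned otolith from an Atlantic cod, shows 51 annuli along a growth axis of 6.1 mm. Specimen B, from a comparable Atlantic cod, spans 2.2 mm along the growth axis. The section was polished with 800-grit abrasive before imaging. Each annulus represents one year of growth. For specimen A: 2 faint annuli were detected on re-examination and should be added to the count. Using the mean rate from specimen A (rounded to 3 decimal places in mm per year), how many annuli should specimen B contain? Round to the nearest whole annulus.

Specimen A: true annulus count = 51 + 2 = 53.
A: Extension rate ≈ 6.1 / 53 = 0.115 mm/yr.
B spans 2.2 / 0.115 = 19.13 years ≈ 19 annuli.

19 annuli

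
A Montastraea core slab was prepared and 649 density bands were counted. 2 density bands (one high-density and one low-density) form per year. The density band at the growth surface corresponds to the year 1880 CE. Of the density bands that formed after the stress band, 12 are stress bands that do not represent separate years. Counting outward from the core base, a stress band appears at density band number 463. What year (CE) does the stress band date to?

Between density band 463 and the growth surface there are 649 − 463 = 186 density bands.
Removing the 12 false density bands leaves 186 − 12 = 174 true density bands beyond the stress band.
Dividing by 2 density bands per year: 174 / 2 = 87 years.
Counting back 87 years from 1880 CE places the stress band in 1880 − 87 = 1793 CE.

1793 CE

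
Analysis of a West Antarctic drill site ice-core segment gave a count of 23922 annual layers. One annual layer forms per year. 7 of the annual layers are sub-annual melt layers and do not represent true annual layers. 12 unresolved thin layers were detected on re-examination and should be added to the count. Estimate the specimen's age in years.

23927 yr

Adjusted count: 23922 − 7 + 12 = 23927 annual layers.
One annual layer per year makes the duration 23927 years.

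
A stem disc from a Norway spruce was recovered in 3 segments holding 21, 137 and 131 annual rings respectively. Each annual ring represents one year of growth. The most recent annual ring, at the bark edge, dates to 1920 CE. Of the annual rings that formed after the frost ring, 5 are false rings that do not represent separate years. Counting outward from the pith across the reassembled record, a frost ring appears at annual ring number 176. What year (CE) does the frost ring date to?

1812 CE

Total annual rings = 21 + 137 + 131 = 289.
Between annual ring 176 and the bark edge there are 289 − 176 = 113 annual rings.
113 − 5 false = 108 true annual rings after the frost ring.
1920 − 108 = 1812 CE.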